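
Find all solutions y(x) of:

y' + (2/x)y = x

Using integrating factor method:

General solution: y = (1/4)x^2 + Cx^(-2)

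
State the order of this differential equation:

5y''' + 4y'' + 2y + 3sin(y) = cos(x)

The order is 3 (highest derivative is of order 3).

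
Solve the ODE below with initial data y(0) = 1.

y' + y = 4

General solution: y = 4 + Ce^(-x)
Applying y(0) = 1: C = 1 - 4 = -3
Particular solution: y = 4 - 3e^(-x)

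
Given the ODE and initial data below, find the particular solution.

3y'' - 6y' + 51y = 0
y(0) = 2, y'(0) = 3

General solution: y = e^x(C₁cos(4x) + C₂sin(4x))
Complex roots r = 1 ± 4i
Applying ICs: C₁ = 2, C₂ = 1/4
Particular solution: y = e^x(2cos(4x) + (1/4)sin(4x))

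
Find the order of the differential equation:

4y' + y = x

The order is 1 (highest derivative is of order 1).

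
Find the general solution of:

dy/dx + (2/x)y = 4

Using integrating factor method:

General solution: y = (4/3)x + Cx^(-2)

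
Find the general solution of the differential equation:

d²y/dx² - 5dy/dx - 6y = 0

Characteristic equation: r² - 5r - 6 = 0
Roots: r = 6, -1 (distinct real)
General solution: y = C₁e^(6x) + C₂e^(-x)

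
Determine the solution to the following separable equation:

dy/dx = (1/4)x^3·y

Separating variables and integrating:
ln|y| = x^4/16 + C

General solution: y = Ce^(x^4/16)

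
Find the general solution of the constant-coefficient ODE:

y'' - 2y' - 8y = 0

Characteristic equation: r² - 2r - 8 = 0
Roots: r = 4, -2 (distinct real)
General solution: y = C₁e^(4x) + C₂e^(-2x)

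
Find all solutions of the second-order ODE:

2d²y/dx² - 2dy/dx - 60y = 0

Characteristic equation: 2r² - 2r - 60 = 0
Divide by 2: r² - r - 30 = 0
Roots: r = 6, -5 (distinct real)
General solution: y = C₁e^(6x) + C₂e^(-5x)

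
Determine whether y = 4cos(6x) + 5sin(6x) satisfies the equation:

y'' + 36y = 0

Verification:
y'' = -144cos(6x) - 180sin(6x)
y'' + 36y = 0 ✓

Yes, it is a solution.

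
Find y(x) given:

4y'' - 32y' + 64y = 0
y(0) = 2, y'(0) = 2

General solution: y = (C₁ + C₂x)e^(4x)
Repeated root r = 4
Applying ICs: C₁ = 2, C₂ = -6
Particular solution: y = (2 - 6x)e^(4x)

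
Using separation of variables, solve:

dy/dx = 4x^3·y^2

Separating variables and integrating:
-1/y = x^4 + C

General solution: y^-1 = -x^4 + C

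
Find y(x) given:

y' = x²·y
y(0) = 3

General solution: y = Ce^(x³/3)
Applying IC y(0) = 3:
Particular solution: y = 3e^(x³/3)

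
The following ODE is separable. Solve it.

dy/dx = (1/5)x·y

Separating variables and integrating:
ln|y| = x^2/10 + C

General solution: y = Ce^(x^2/10)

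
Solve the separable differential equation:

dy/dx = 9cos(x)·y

Separating variables and integrating:
ln|y| = 9sin(x) + C

General solution: y = Ce^(9sin(x))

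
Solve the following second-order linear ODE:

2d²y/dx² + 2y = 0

Characteristic equation: 2r² + 2 = 0
Divide by 2: r² + 1 = 0
Roots: r = ±i (complex conjugates)
General solution: y = C₁cos(x) + C₂sin(x)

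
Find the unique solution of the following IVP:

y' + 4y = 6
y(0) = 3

General solution: y = 3/2 + Ce^(-4x)
Applying y(0) = 3: C = 3 - 3/2 = 3/2
Particular solution: y = 3/2 + (3/2)e^(-4x)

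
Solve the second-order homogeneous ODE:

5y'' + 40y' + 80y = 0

Characteristic equation: 5r² + 40r + 80 = 0
Divide by 5: r² + 8r + 16 = 0
Factored: (r + 4)² = 0
Repeated root: r = -4
General solution: y = (C₁ + C₂x)e^(-4x)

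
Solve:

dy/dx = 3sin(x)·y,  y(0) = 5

General solution: y = Ce^(-3cos(x))
Applying IC y(0) = 5:
Particular solution: y = 5e^(3(1-cos(x)))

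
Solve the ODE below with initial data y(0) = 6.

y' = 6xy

General solution: y = Ce^(3x²)
Applying IC y(0) = 6:
Particular solution: y = 6e^(3x²)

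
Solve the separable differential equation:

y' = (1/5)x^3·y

Separating variables and integrating:
ln|y| = x^4/20 + C

General solution: y = Ce^(x^4/20)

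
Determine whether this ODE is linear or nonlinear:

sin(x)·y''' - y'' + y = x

Linear (y and its derivatives appear to the first power only, no products of y terms)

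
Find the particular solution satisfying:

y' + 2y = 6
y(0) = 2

General solution: y = 3 + Ce^(-2x)
Applying y(0) = 2: C = 2 - 3 = -1
Particular solution: y = 3 - e^(-2x)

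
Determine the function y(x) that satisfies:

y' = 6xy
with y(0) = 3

General solution: y = Ce^(3x²)
Applying IC y(0) = 3:
Particular solution: y = 3e^(3x²)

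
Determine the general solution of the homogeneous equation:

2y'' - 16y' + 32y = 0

Characteristic equation: 2r² - 16r + 32 = 0
Divide by 2: r² - 8r + 16 = 0
Factored: (r - 4)² = 0
Repeated root: r = 4
General solution: y = (C₁ + C₂x)e^(4x)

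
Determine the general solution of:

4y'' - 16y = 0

Characteristic equation: 4r² - 16 = 0
Divide by 4: r² - 4 = 0
Roots: r = 2, -2 (distinct real)
General solution: y = C₁e^(2x) + C₂e^(-2x)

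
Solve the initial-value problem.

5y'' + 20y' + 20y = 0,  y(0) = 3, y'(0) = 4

General solution: y = (C₁ + C₂x)e^(-2x)
Repeated root r = -2
Applying ICs: C₁ = 3, C₂ = 10
Particular solution: y = (3 + 10x)e^(-2x)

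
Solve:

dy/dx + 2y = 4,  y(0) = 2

General solution: y = 2 + Ce^(-2x)
Applying y(0) = 2: C = 2 - 2 = 0
Particular solution: y = 2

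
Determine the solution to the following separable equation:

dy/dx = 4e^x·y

Separating variables and integrating:
ln|y| = 4e^x + C

General solution: y = Ce^(4e^x)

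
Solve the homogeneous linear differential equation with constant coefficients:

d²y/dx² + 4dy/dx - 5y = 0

Characteristic equation: r² + 4r - 5 = 0
Roots: r = 1, -5 (distinct real)
General solution: y = C₁e^x + C₂e^(-5x)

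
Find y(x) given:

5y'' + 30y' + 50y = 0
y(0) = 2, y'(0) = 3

General solution: y = e^(-3x)(C₁cos(x) + C₂sin(x))
Complex roots r = -3 ± i
Applying ICs: C₁ = 2, C₂ = 9
Particular solution: y = e^(-3x)(2cos(x) + 9sin(x))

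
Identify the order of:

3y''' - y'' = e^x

The order is 3 (highest derivative is of order 3).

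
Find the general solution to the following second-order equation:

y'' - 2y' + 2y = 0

Characteristic equation: r² - 2r + 2 = 0
Roots: r = 1 ± i (complex conjugates)
General solution: y = e^x(C₁cos(x) + C₂sin(x))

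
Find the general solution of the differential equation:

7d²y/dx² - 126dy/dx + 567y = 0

Characteristic equation: 7r² - 126r + 567 = 0
Divide by 7: r² - 18r + 81 = 0
Factored: (r - 9)² = 0
Repeated root: r = 9
General solution: y = (C₁ + C₂x)e^(9x)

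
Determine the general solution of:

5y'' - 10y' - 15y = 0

Characteristic equation: 5r² - 10r - 15 = 0
Divide by 5: r² - 2r - 3 = 0
Roots: r = 3, -1 (distinct real)
General solution: y = C₁e^(3x) + C₂e^(-x)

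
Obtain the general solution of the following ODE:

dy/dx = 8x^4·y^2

Separating variables and integrating:
-1/y = 8x^5/5 + C

General solution: y^-1 = (-8/5)x^5 + C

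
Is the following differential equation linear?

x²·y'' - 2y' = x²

Yes. Linear (y and its derivatives appear to the first power only, no products of y terms)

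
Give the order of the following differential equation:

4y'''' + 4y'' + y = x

The order is 4 (highest derivative is of order 4).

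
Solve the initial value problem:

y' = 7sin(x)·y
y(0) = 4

General solution: y = Ce^(-7cos(x))
Applying IC y(0) = 4:
Particular solution: y = 4e^(7(1-cos(x)))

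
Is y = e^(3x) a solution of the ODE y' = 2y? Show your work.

Verification:
y = e^(3x)
y' = 3e^(3x)
But 2y = 2e^(3x)
y' ≠ 2y — the derivative does not match

No, it is not a solution.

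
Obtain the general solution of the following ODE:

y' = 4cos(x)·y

Separating variables and integrating:
ln|y| = 4sin(x) + C

General solution: y = Ce^(4sin(x))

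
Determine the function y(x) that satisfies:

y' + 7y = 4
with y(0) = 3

General solution: y = 4/7 + Ce^(-7x)
Applying y(0) = 3: C = 3 - 4/7 = 17/7
Particular solution: y = 4/7 + (17/7)e^(-7x)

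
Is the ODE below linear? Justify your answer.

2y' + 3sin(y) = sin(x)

No. Nonlinear (sin(y) is nonlinear in y)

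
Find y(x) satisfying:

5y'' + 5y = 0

Characteristic equation: 5r² + 5 = 0
Divide by 5: r² + 1 = 0
Roots: r = ±i (complex conjugates)
General solution: y = C₁cos(x) + C₂sin(x)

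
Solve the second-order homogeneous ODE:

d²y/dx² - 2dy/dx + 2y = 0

Characteristic equation: r² - 2r + 2 = 0
Roots: r = 1 ± i (complex conjugates)
General solution: y = e^x(C₁cos(x) + C₂sin(x))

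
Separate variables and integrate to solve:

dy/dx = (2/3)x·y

Separating variables and integrating:
ln|y| = x^2/3 + C

General solution: y = Ce^(x^2/3)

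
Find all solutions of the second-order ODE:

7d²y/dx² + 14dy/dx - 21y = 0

Characteristic equation: 7r² + 14r - 21 = 0
Divide by 7: r² + 2r - 3 = 0
Roots: r = 1, -3 (distinct real)
General solution: y = C₁e^x + C₂e^(-3x)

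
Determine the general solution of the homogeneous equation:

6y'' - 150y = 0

Characteristic equation: 6r² - 150 = 0
Divide by 6: r² - 25 = 0
Roots: r = 5, -5 (distinct real)
General solution: y = C₁e^(5x) + C₂e^(-5x)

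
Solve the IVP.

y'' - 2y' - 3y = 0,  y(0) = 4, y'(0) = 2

General solution: y = C₁e^(3x) + C₂e^(-x)
Applying ICs: C₁ = 3/2, C₂ = 5/2
Particular solution: y = (3/2)e^(3x) + (5/2)e^(-x)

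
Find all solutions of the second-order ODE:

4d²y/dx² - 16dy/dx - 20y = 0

Characteristic equation: 4r² - 16r - 20 = 0
Divide by 4: r² - 4r - 5 = 0
Roots: r = 5, -1 (distinct real)
General solution: y = C₁e^(5x) + C₂e^(-x)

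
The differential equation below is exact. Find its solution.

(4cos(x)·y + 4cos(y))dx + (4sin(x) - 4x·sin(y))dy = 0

Verify exactness: ∂M/∂y = ∂N/∂x ✓
Find F(x,y) such that ∂F/∂x = M, ∂F/∂y = N
Solution: 4sin(x)·y + 4x·cos(y) = C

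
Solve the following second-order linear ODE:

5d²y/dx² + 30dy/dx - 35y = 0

Characteristic equation: 5r² + 30r - 35 = 0
Divide by 5: r² + 6r - 7 = 0
Roots: r = 1, -7 (distinct real)
General solution: y = C₁e^x + C₂e^(-7x)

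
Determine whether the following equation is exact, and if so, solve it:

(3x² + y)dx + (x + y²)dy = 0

Verify exactness: ∂M/∂y = ∂N/∂x ✓
Find F(x,y) such that ∂F/∂x = M, ∂F/∂y = N
Solution: x³ + xy + y³/3 = C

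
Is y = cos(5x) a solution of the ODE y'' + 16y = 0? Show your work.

Verification:
y'' = -25cos(5x)
y'' + 16y ≠ 0 (frequency mismatch: got 25 instead of 16)

No, it is not a solution.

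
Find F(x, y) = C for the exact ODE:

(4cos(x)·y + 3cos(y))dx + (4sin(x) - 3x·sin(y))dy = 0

Verify exactness: ∂M/∂y = ∂N/∂x ✓
Find F(x,y) such that ∂F/∂x = M, ∂F/∂y = N
Solution: 4sin(x)·y + 3x·cos(y) = C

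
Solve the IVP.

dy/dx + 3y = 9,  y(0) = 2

General solution: y = 3 + Ce^(-3x)
Applying y(0) = 2: C = 2 - 3 = -1
Particular solution: y = 3 - e^(-3x)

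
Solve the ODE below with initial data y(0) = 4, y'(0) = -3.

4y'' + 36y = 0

General solution: y = C₁cos(3x) + C₂sin(3x)
Complex roots r = ±3i
Applying ICs: C₁ = 4, C₂ = -1
Particular solution: y = 4cos(3x) - sin(3x)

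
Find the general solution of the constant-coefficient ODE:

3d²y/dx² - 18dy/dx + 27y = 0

Characteristic equation: 3r² - 18r + 27 = 0
Divide by 3: r² - 6r + 9 = 0
Factored: (r - 3)² = 0
Repeated root: r = 3
General solution: y = (C₁ + C₂x)e^(3x)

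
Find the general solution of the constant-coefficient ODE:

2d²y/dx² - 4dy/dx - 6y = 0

Characteristic equation: 2r² - 4r - 6 = 0
Divide by 2: r² - 2r - 3 = 0
Roots: r = 3, -1 (distinct real)
General solution: y = C₁e^(3x) + C₂e^(-x)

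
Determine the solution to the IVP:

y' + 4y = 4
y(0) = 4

General solution: y = 1 + Ce^(-4x)
Applying y(0) = 4: C = 4 - 1 = 3
Particular solution: y = 1 + 3e^(-4x)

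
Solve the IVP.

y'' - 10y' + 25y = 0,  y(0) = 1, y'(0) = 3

General solution: y = (C₁ + C₂x)e^(5x)
Repeated root r = 5
Applying ICs: C₁ = 1, C₂ = -2
Particular solution: y = (1 - 2x)e^(5x)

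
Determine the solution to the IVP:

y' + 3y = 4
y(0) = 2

General solution: y = 4/3 + Ce^(-3x)
Applying y(0) = 2: C = 2 - 4/3 = 2/3
Particular solution: y = 4/3 + (2/3)e^(-3x)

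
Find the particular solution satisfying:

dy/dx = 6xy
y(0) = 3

General solution: y = Ce^(3x²)
Applying IC y(0) = 3:
Particular solution: y = 3e^(3x²)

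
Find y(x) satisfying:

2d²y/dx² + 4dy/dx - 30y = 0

Characteristic equation: 2r² + 4r - 30 = 0
Divide by 2: r² + 2r - 15 = 0
Roots: r = 3, -5 (distinct real)
General solution: y = C₁e^(3x) + C₂e^(-5x)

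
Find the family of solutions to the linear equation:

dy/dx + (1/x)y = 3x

Using integrating factor method:

General solution: y = x^2 + C/x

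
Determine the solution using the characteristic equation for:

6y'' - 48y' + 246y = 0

Characteristic equation: 6r² - 48r + 246 = 0
Divide by 6: r² - 8r + 41 = 0
Roots: r = 4 ± 5i (complex conjugates)
General solution: y = e^(4x)(C₁cos(5x) + C₂sin(5x))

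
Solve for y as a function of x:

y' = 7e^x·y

Separating variables and integrating:
ln|y| = 7e^x + C

General solution: y = Ce^(7e^x)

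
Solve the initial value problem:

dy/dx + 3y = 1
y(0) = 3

General solution: y = 1/3 + Ce^(-3x)
Applying y(0) = 3: C = 3 - 1/3 = 8/3
Particular solution: y = 1/3 + (8/3)e^(-3x)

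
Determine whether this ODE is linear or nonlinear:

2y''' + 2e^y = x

Nonlinear (e^y is nonlinear in y)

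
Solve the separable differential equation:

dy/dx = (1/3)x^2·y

Separating variables and integrating:
ln|y| = x^3/9 + C

General solution: y = Ce^(x^3/9)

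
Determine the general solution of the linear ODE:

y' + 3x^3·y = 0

Using integrating factor method:

General solution: y = Ce^(-3x^4/4)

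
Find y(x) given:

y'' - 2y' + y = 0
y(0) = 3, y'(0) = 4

General solution: y = (C₁ + C₂x)e^x
Repeated root r = 1
Applying ICs: C₁ = 3, C₂ = 1
Particular solution: y = (3 + x)e^x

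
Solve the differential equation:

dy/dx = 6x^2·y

Separating variables and integrating:
ln|y| = 2x^3 + C

General solution: y = Ce^(2x^3)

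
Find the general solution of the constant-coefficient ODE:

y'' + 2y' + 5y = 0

Characteristic equation: r² + 2r + 5 = 0
Roots: r = -1 ± 2i (complex conjugates)
General solution: y = e^(-x)(C₁cos(2x) + C₂sin(2x))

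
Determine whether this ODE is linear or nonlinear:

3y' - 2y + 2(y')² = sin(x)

Nonlinear ((y')² term)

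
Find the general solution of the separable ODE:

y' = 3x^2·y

Separating variables and integrating:
ln|y| = x^3 + C

General solution: y = Ce^(x^3)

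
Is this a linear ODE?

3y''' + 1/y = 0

No. Nonlinear (1/y term)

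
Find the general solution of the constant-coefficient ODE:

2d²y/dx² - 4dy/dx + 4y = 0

Characteristic equation: 2r² - 4r + 4 = 0
Divide by 2: r² - 2r + 2 = 0
Roots: r = 1 ± i (complex conjugates)
General solution: y = e^x(C₁cos(x) + C₂sin(x))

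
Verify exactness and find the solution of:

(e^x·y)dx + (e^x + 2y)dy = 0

Verify exactness: ∂M/∂y = ∂N/∂x ✓
Find F(x,y) such that ∂F/∂x = M, ∂F/∂y = N
Solution: e^x·y + y² = C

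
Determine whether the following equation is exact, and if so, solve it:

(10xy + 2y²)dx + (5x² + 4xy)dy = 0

Verify exactness: ∂M/∂y = ∂N/∂x ✓
Find F(x,y) such that ∂F/∂x = M, ∂F/∂y = N
Solution: 5x²y + 2xy² = C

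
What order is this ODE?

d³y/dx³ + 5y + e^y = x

The order is 3 (highest derivative is of order 3).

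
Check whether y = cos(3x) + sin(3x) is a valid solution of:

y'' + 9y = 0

Verification:
y'' = -9cos(3x) - 9sin(3x)
y'' + 9y = 0 ✓

Yes, it is a solution.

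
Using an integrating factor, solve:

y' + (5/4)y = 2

Using integrating factor method:

General solution: y = 8/5 + Ce^(-5x/4)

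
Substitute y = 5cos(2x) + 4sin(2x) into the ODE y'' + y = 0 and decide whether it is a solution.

Verification:
y'' = -20cos(2x) - 16sin(2x)
y'' + y ≠ 0 (frequency mismatch: got 4 instead of 1)

No, it is not a solution.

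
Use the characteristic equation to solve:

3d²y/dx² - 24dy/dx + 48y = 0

Characteristic equation: 3r² - 24r + 48 = 0
Divide by 3: r² - 8r + 16 = 0
Factored: (r - 4)² = 0
Repeated root: r = 4
General solution: y = (C₁ + C₂x)e^(4x)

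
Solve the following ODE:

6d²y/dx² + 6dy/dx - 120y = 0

Characteristic equation: 6r² + 6r - 120 = 0
Divide by 6: r² + r - 20 = 0
Roots: r = 4, -5 (distinct real)
General solution: y = C₁e^(4x) + C₂e^(-5x)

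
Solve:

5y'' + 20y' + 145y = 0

Characteristic equation: 5r² + 20r + 145 = 0
Divide by 5: r² + 4r + 29 = 0
Roots: r = -2 ± 5i (complex conjugates)
General solution: y = e^(-2x)(C₁cos(5x) + C₂sin(5x))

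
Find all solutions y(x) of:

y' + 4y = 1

Using integrating factor method:

General solution: y = 1/4 + Ce^(-4x)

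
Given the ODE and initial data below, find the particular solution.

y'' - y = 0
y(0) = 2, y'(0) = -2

General solution: y = C₁e^x + C₂e^(-x)
Applying ICs: C₁ = 0, C₂ = 2
Particular solution: y = 2e^(-x)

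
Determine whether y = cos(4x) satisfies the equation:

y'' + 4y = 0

Verification:
y'' = -16cos(4x)
y'' + 4y ≠ 0 (frequency mismatch: got 16 instead of 4)

No, it is not a solution.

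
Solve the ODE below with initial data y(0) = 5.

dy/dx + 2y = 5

General solution: y = 5/2 + Ce^(-2x)
Applying y(0) = 5: C = 5 - 5/2 = 5/2
Particular solution: y = 5/2 + (5/2)e^(-2x)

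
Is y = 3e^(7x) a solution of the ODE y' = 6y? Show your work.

Verification:
y = 3e^(7x)
y' = 21e^(7x)
But 6y = 18e^(7x)
y' ≠ 6y — the derivative does not match

No, it is not a solution.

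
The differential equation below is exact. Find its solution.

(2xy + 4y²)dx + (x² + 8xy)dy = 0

Verify exactness: ∂M/∂y = ∂N/∂x ✓
Find F(x,y) such that ∂F/∂x = M, ∂F/∂y = N
Solution: x²y + 4xy² = C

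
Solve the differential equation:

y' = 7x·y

Separating variables and integrating:
ln|y| = 7x^2/2 + C

General solution: y = Ce^(7x^2/2)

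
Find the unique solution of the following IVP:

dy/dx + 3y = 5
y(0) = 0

General solution: y = 5/3 + Ce^(-3x)
Applying y(0) = 0: C = 0 - 5/3 = -5/3
Particular solution: y = 5/3 - (5/3)e^(-3x)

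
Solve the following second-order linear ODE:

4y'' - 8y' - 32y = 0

Characteristic equation: 4r² - 8r - 32 = 0
Divide by 4: r² - 2r - 8 = 0
Roots: r = 4, -2 (distinct real)
General solution: y = C₁e^(4x) + C₂e^(-2x)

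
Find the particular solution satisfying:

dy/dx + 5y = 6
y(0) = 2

General solution: y = 6/5 + Ce^(-5x)
Applying y(0) = 2: C = 2 - 6/5 = 4/5
Particular solution: y = 6/5 + (4/5)e^(-5x)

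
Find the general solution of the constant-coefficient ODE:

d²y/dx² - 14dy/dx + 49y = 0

Characteristic equation: r² - 14r + 49 = 0
Factored: (r - 7)² = 0
Repeated root: r = 7
General solution: y = (C₁ + C₂x)e^(7x)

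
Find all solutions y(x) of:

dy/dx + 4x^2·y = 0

Using integrating factor method:

General solution: y = Ce^(-4x^3/3)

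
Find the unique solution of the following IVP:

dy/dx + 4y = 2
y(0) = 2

General solution: y = 1/2 + Ce^(-4x)
Applying y(0) = 2: C = 2 - 1/2 = 3/2
Particular solution: y = 1/2 + (3/2)e^(-4x)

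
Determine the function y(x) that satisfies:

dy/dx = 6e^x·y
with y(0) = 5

General solution: y = Ce^(6e^x)
Applying IC y(0) = 5:
Particular solution: y = 5e^(6(e^x - 1))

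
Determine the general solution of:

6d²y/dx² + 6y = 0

Characteristic equation: 6r² + 6 = 0
Divide by 6: r² + 1 = 0
Roots: r = ±i (complex conjugates)
General solution: y = C₁cos(x) + C₂sin(x)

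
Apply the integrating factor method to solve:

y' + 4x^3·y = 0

Using integrating factor method:

General solution: y = Ce^(-x^4)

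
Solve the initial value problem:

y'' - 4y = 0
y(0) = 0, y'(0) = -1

General solution: y = C₁e^(2x) + C₂e^(-2x)
Applying ICs: C₁ = -1/4, C₂ = 1/4
Particular solution: y = -(1/4)e^(2x) + (1/4)e^(-2x)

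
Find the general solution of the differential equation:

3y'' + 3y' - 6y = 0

Characteristic equation: 3r² + 3r - 6 = 0
Divide by 3: r² + r - 2 = 0
Roots: r = 1, -2 (distinct real)
General solution: y = C₁e^x + C₂e^(-2x)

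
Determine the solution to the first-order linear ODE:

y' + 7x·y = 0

Using integrating factor method:

General solution: y = Ce^(-7x^2/2)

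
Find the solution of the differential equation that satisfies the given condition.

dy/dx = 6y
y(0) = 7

General solution: y = Ce^(6x)
Applying IC y(0) = 7:
Particular solution: y = 7e^(6x)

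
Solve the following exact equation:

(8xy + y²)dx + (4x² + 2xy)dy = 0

Verify exactness: ∂M/∂y = ∂N/∂x ✓
Find F(x,y) such that ∂F/∂x = M, ∂F/∂y = N
Solution: 4x²y + xy² = C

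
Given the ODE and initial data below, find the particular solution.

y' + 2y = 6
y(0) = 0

General solution: y = 3 + Ce^(-2x)
Applying y(0) = 0: C = 0 - 3 = -3
Particular solution: y = 3 - 3e^(-2x)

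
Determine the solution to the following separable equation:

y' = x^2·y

Separating variables and integrating:
ln|y| = x^3/3 + C

General solution: y = Ce^(x^3/3)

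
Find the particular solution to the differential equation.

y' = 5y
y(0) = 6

General solution: y = Ce^(5x)
Applying IC y(0) = 6:
Particular solution: y = 6e^(5x)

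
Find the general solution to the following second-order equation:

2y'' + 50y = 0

Characteristic equation: 2r² + 50 = 0
Divide by 2: r² + 25 = 0
Roots: r = ±5i (complex conjugates)
General solution: y = C₁cos(5x) + C₂sin(5x)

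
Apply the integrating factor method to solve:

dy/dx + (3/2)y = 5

Using integrating factor method:

General solution: y = 10/3 + Ce^(-3x/2)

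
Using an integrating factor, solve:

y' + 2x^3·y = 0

Using integrating factor method:

General solution: y = Ce^(-x^4/2)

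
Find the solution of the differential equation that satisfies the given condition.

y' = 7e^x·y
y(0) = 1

General solution: y = Ce^(7e^x)
Applying IC y(0) = 1:
Particular solution: y = e^(7(e^x - 1))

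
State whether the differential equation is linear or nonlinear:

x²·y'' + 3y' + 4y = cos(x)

Linear (y and its derivatives appear to the first power only, no products of y terms)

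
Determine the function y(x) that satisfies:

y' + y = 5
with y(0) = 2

General solution: y = 5 + Ce^(-x)
Applying y(0) = 2: C = 2 - 5 = -3
Particular solution: y = 5 - 3e^(-x)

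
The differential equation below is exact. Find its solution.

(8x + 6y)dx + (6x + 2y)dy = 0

Verify exactness: ∂M/∂y = ∂N/∂x ✓
Find F(x,y) such that ∂F/∂x = M, ∂F/∂y = N
Solution: 4x² + 6xy + y² = C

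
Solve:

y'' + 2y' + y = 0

Characteristic equation: r² + 2r + 1 = 0
Factored: (r + 1)² = 0
Repeated root: r = -1
General solution: y = (C₁ + C₂x)e^(-x)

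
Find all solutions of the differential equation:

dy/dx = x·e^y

Separating variables and integrating:
-e^(-y) = x²/2 + C

General solution: y = -ln(C - x²/2)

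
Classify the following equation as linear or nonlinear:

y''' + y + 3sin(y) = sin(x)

Nonlinear (sin(y) is nonlinear in y)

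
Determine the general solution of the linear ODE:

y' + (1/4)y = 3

Using integrating factor method:

General solution: y = 12 + Ce^(-x/4)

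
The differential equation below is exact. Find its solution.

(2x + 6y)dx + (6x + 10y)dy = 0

Verify exactness: ∂M/∂y = ∂N/∂x ✓
Find F(x,y) such that ∂F/∂x = M, ∂F/∂y = N
Solution: x² + 6xy + 5y² = C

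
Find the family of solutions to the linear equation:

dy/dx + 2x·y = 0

Using integrating factor method:

General solution: y = Ce^(-x^2)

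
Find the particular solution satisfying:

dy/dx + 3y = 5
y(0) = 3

General solution: y = 5/3 + Ce^(-3x)
Applying y(0) = 3: C = 3 - 5/3 = 4/3
Particular solution: y = 5/3 + (4/3)e^(-3x)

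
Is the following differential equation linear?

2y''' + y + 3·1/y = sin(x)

No. Nonlinear (1/y term)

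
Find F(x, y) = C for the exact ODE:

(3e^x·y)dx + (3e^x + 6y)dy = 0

Verify exactness: ∂M/∂y = ∂N/∂x ✓
Find F(x,y) such that ∂F/∂x = M, ∂F/∂y = N
Solution: 3e^x·y + 3y² = C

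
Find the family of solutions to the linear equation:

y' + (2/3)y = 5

Using integrating factor method:

General solution: y = 15/2 + Ce^(-2x/3)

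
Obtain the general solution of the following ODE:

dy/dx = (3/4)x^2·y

Separating variables and integrating:
ln|y| = x^3/4 + C

General solution: y = Ce^(x^3/4)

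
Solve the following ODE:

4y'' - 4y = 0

Characteristic equation: 4r² - 4 = 0
Divide by 4: r² - 1 = 0
Roots: r = 1, -1 (distinct real)
General solution: y = C₁e^x + C₂e^(-x)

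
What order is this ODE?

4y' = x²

The order is 1 (highest derivative is of order 1).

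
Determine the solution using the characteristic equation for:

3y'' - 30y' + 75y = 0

Characteristic equation: 3r² - 30r + 75 = 0
Divide by 3: r² - 10r + 25 = 0
Factored: (r - 5)² = 0
Repeated root: r = 5
General solution: y = (C₁ + C₂x)e^(5x)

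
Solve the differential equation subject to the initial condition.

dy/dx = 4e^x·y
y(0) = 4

General solution: y = Ce^(4e^x)
Applying IC y(0) = 4:
Particular solution: y = 4e^(4(e^x - 1))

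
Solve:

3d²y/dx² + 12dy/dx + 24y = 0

Characteristic equation: 3r² + 12r + 24 = 0
Divide by 3: r² + 4r + 8 = 0
Roots: r = -2 ± 2i (complex conjugates)
General solution: y = e^(-2x)(C₁cos(2x) + C₂sin(2x))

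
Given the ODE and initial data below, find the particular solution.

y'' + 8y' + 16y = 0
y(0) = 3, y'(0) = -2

General solution: y = (C₁ + C₂x)e^(-4x)
Repeated root r = -4
Applying ICs: C₁ = 3, C₂ = 10
Particular solution: y = (3 + 10x)e^(-4x)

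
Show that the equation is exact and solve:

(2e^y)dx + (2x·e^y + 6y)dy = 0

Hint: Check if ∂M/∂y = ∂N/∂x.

Verify exactness: ∂M/∂y = ∂N/∂x ✓
Find F(x,y) such that ∂F/∂x = M, ∂F/∂y = N
Solution: 2x·e^y + 3y² = C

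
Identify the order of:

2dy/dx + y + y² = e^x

The order is 1 (highest derivative is of order 1).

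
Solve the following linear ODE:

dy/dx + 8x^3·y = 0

Using integrating factor method:

General solution: y = Ce^(-2x^4)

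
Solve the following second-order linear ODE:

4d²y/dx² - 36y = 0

Characteristic equation: 4r² - 36 = 0
Divide by 4: r² - 9 = 0
Roots: r = 3, -3 (distinct real)
General solution: y = C₁e^(3x) + C₂e^(-3x)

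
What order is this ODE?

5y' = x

The order is 1 (highest derivative is of order 1).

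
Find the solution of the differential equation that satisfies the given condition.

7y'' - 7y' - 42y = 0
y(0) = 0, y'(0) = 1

General solution: y = C₁e^(3x) + C₂e^(-2x)
Applying ICs: C₁ = 1/5, C₂ = -1/5
Particular solution: y = (1/5)e^(3x) - (1/5)e^(-2x)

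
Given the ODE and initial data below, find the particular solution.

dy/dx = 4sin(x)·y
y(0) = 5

General solution: y = Ce^(-4cos(x))
Applying IC y(0) = 5:
Particular solution: y = 5e^(4(1-cos(x)))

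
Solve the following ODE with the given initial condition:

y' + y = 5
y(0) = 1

General solution: y = 5 + Ce^(-x)
Applying y(0) = 1: C = 1 - 5 = -4
Particular solution: y = 5 - 4e^(-x)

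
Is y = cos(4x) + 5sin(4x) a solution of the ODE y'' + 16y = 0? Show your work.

Verification:
y'' = -16cos(4x) - 80sin(4x)
y'' + 16y = 0 ✓

Yes, it is a solution.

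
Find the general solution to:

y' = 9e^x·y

Separating variables and integrating:
ln|y| = 9e^x + C

General solution: y = Ce^(9e^x)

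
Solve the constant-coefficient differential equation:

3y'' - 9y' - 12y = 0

Characteristic equation: 3r² - 9r - 12 = 0
Divide by 3: r² - 3r - 4 = 0
Roots: r = 4, -1 (distinct real)
General solution: y = C₁e^(4x) + C₂e^(-x)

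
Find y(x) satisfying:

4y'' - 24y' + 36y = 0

Characteristic equation: 4r² - 24r + 36 = 0
Divide by 4: r² - 6r + 9 = 0
Factored: (r - 3)² = 0
Repeated root: r = 3
General solution: y = (C₁ + C₂x)e^(3x)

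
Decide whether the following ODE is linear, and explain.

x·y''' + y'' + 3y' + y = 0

Linear (y and its derivatives appear to the first power only, no products of y terms)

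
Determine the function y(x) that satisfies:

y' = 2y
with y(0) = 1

General solution: y = Ce^(2x)
Applying IC y(0) = 1:
Particular solution: y = e^(2x)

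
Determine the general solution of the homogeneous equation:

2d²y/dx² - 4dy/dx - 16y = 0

Characteristic equation: 2r² - 4r - 16 = 0
Divide by 2: r² - 2r - 8 = 0
Roots: r = 4, -2 (distinct real)
General solution: y = C₁e^(4x) + C₂e^(-2x)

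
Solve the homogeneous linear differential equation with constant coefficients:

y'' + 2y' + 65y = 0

Characteristic equation: r² + 2r + 65 = 0
Roots: r = -1 ± 8i (complex conjugates)
General solution: y = e^(-x)(C₁cos(8x) + C₂sin(8x))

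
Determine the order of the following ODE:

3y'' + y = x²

The order is 2 (highest derivative is of order 2).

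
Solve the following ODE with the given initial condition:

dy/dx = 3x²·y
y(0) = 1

General solution: y = Ce^(x³)
Applying IC y(0) = 1:
Particular solution: y = e^(x³)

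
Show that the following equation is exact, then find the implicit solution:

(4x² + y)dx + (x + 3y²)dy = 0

Verify exactness: ∂M/∂y = ∂N/∂x ✓
Find F(x,y) such that ∂F/∂x = M, ∂F/∂y = N
Solution: 4x³/3 + xy + y³ = C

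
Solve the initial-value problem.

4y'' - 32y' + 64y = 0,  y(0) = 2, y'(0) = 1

General solution: y = (C₁ + C₂x)e^(4x)
Repeated root r = 4
Applying ICs: C₁ = 2, C₂ = -7
Particular solution: y = (2 - 7x)e^(4x)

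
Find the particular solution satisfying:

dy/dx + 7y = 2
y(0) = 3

General solution: y = 2/7 + Ce^(-7x)
Applying y(0) = 3: C = 3 - 2/7 = 19/7
Particular solution: y = 2/7 + (19/7)e^(-7x)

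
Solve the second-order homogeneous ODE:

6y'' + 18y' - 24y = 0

Characteristic equation: 6r² + 18r - 24 = 0
Divide by 6: r² + 3r - 4 = 0
Roots: r = 1, -4 (distinct real)
General solution: y = C₁e^x + C₂e^(-4x)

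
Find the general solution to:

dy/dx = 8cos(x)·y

Separating variables and integrating:
ln|y| = 8sin(x) + C

General solution: y = Ce^(8sin(x))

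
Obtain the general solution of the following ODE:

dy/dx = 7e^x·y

Separating variables and integrating:
ln|y| = 7e^x + C

General solution: y = Ce^(7e^x)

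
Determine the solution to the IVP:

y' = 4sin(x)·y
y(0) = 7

General solution: y = Ce^(-4cos(x))
Applying IC y(0) = 7:
Particular solution: y = 7e^(4(1-cos(x)))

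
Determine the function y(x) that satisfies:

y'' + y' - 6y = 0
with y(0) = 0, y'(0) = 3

General solution: y = C₁e^(2x) + C₂e^(-3x)
Applying ICs: C₁ = 3/5, C₂ = -3/5
Particular solution: y = (3/5)e^(2x) - (3/5)e^(-3x)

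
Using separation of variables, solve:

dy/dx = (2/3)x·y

Separating variables and integrating:
ln|y| = x^2/3 + C

General solution: y = Ce^(x^2/3)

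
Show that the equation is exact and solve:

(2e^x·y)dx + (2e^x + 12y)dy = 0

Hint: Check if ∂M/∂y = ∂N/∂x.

Verify exactness: ∂M/∂y = ∂N/∂x ✓
Find F(x,y) such that ∂F/∂x = M, ∂F/∂y = N
Solution: 2e^x·y + 6y² = C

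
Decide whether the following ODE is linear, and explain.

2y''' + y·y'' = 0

Nonlinear (y·y'' term)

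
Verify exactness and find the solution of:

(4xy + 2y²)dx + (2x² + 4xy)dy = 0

Verify exactness: ∂M/∂y = ∂N/∂x ✓
Find F(x,y) such that ∂F/∂x = M, ∂F/∂y = N
Solution: 2x²y + 2xy² = C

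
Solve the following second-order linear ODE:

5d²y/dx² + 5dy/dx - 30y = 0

Characteristic equation: 5r² + 5r - 30 = 0
Divide by 5: r² + r - 6 = 0
Roots: r = 2, -3 (distinct real)
General solution: y = C₁e^(2x) + C₂e^(-3x)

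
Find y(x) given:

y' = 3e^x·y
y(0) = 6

General solution: y = Ce^(3e^x)
Applying IC y(0) = 6:
Particular solution: y = 6e^(3(e^x - 1))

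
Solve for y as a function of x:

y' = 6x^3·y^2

Separating variables and integrating:
-1/y = 3x^4/2 + C

General solution: y^-1 = (-3/2)x^4 + C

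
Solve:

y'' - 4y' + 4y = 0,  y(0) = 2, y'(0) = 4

General solution: y = (C₁ + C₂x)e^(2x)
Repeated root r = 2
Applying ICs: C₁ = 2, C₂ = 0
Particular solution: y = 2e^(2x)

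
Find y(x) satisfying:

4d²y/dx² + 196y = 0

Characteristic equation: 4r² + 196 = 0
Divide by 4: r² + 49 = 0
Roots: r = ±7i (complex conjugates)
General solution: y = C₁cos(7x) + C₂sin(7x)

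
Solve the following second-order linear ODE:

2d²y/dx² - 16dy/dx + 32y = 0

Characteristic equation: 2r² - 16r + 32 = 0
Divide by 2: r² - 8r + 16 = 0
Factored: (r - 4)² = 0
Repeated root: r = 4
General solution: y = (C₁ + C₂x)e^(4x)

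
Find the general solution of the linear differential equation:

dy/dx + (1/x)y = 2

Using integrating factor method:

General solution: y = x + C/x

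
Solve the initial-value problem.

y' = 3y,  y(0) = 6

General solution: y = Ce^(3x)
Applying IC y(0) = 6:
Particular solution: y = 6e^(3x)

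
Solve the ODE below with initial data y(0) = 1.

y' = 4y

General solution: y = Ce^(4x)
Applying IC y(0) = 1:
Particular solution: y = e^(4x)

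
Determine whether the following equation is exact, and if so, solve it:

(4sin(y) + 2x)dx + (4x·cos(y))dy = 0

Verify exactness: ∂M/∂y = ∂N/∂x ✓
Find F(x,y) such that ∂F/∂x = M, ∂F/∂y = N
Solution: 4x·sin(y) + x² = C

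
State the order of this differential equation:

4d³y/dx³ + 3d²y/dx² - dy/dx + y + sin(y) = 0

The order is 3 (highest derivative is of order 3).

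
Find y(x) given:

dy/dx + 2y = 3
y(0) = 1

General solution: y = 3/2 + Ce^(-2x)
Applying y(0) = 1: C = 1 - 3/2 = -1/2
Particular solution: y = 3/2 - (1/2)e^(-2x)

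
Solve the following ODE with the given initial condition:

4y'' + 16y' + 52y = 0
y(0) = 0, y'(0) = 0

General solution: y = e^(-2x)(C₁cos(3x) + C₂sin(3x))
Complex roots r = -2 ± 3i
Applying ICs: C₁ = 0, C₂ = 0
Particular solution: y = 0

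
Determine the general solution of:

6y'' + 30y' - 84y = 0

Characteristic equation: 6r² + 30r - 84 = 0
Divide by 6: r² + 5r - 14 = 0
Roots: r = 2, -7 (distinct real)
General solution: y = C₁e^(2x) + C₂e^(-7x)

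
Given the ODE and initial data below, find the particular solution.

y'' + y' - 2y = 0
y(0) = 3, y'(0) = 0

General solution: y = C₁e^x + C₂e^(-2x)
Applying ICs: C₁ = 2, C₂ = 1
Particular solution: y = 2e^x + e^(-2x)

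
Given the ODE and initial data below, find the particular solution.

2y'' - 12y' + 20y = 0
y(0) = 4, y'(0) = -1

General solution: y = e^(3x)(C₁cos(x) + C₂sin(x))
Complex roots r = 3 ± i
Applying ICs: C₁ = 4, C₂ = -13
Particular solution: y = e^(3x)(4cos(x) - 13sin(x))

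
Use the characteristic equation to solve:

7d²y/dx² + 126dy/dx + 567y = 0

Characteristic equation: 7r² + 126r + 567 = 0
Divide by 7: r² + 18r + 81 = 0
Factored: (r + 9)² = 0
Repeated root: r = -9
General solution: y = (C₁ + C₂x)e^(-9x)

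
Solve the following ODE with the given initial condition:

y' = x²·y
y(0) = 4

General solution: y = Ce^(x³/3)
Applying IC y(0) = 4:
Particular solution: y = 4e^(x³/3)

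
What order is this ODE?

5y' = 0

The order is 1 (highest derivative is of order 1).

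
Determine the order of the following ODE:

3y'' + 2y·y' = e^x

The order is 2 (highest derivative is of order 2).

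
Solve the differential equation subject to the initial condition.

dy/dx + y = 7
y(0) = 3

General solution: y = 7 + Ce^(-x)
Applying y(0) = 3: C = 3 - 7 = -4
Particular solution: y = 7 - 4e^(-x)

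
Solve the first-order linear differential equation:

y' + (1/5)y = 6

Using integrating factor method:

General solution: y = 30 + Ce^(-x/5)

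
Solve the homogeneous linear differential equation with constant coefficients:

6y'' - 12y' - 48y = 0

Characteristic equation: 6r² - 12r - 48 = 0
Divide by 6: r² - 2r - 8 = 0
Roots: r = 4, -2 (distinct real)
General solution: y = C₁e^(4x) + C₂e^(-2x)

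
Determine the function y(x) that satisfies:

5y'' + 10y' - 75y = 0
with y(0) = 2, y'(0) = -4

General solution: y = C₁e^(3x) + C₂e^(-5x)
Applying ICs: C₁ = 3/4, C₂ = 5/4
Particular solution: y = (3/4)e^(3x) + (5/4)e^(-5x)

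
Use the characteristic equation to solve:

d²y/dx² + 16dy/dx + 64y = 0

Characteristic equation: r² + 16r + 64 = 0
Factored: (r + 8)² = 0
Repeated root: r = -8
General solution: y = (C₁ + C₂x)e^(-8x)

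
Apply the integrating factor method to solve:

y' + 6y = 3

Using integrating factor method:

General solution: y = 1/2 + Ce^(-6x)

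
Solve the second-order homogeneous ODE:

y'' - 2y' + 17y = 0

Characteristic equation: r² - 2r + 17 = 0
Roots: r = 1 ± 4i (complex conjugates)
General solution: y = e^x(C₁cos(4x) + C₂sin(4x))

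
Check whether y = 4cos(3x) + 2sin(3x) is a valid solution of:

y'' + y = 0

Verification:
y'' = -36cos(3x) - 18sin(3x)
y'' + y ≠ 0 (frequency mismatch: got 9 instead of 1)

No, it is not a solution.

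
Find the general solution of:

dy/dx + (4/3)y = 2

Using integrating factor method:

General solution: y = 3/2 + Ce^(-4x/3)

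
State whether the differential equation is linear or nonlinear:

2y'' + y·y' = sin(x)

Nonlinear (product y·y')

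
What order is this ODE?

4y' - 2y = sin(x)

The order is 1 (highest derivative is of order 1).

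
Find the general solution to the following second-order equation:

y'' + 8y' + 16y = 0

Characteristic equation: r² + 8r + 16 = 0
Factored: (r + 4)² = 0
Repeated root: r = -4
General solution: y = (C₁ + C₂x)e^(-4x)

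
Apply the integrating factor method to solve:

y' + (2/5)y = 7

Using integrating factor method:

General solution: y = 35/2 + Ce^(-2x/5)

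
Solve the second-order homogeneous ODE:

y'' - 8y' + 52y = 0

Characteristic equation: r² - 8r + 52 = 0
Roots: r = 4 ± 6i (complex conjugates)
General solution: y = e^(4x)(C₁cos(6x) + C₂sin(6x))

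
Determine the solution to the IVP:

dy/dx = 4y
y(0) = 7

General solution: y = Ce^(4x)
Applying IC y(0) = 7:
Particular solution: y = 7e^(4x)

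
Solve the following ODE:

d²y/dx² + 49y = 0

Characteristic equation: r² + 49 = 0
Roots: r = ±7i (complex conjugates)
General solution: y = C₁cos(7x) + C₂sin(7x)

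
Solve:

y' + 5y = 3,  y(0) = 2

General solution: y = 3/5 + Ce^(-5x)
Applying y(0) = 2: C = 2 - 3/5 = 7/5
Particular solution: y = 3/5 + (7/5)e^(-5x)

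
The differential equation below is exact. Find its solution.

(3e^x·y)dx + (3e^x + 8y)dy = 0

Verify exactness: ∂M/∂y = ∂N/∂x ✓
Find F(x,y) such that ∂F/∂x = M, ∂F/∂y = N
Solution: 3e^x·y + 4y² = C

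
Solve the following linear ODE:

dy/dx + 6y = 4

Using integrating factor method:

General solution: y = 2/3 + Ce^(-6x)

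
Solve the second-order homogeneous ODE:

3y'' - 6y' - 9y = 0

Characteristic equation: 3r² - 6r - 9 = 0
Divide by 3: r² - 2r - 3 = 0
Roots: r = 3, -1 (distinct real)
General solution: y = C₁e^(3x) + C₂e^(-x)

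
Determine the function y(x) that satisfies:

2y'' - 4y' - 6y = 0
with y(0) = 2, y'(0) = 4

General solution: y = C₁e^(3x) + C₂e^(-x)
Applying ICs: C₁ = 3/2, C₂ = 1/2
Particular solution: y = (3/2)e^(3x) + (1/2)e^(-x)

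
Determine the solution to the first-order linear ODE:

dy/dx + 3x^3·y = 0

Using integrating factor method:

General solution: y = Ce^(-3x^4/4)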